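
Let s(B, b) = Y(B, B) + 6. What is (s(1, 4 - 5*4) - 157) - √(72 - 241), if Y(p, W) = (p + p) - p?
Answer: -150 - 13*I ≈ -150.0 - 13.0*I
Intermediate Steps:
Y(p, W) = p (Y(p, W) = 2*p - p = p)
s(B, b) = 6 + B (s(B, b) = B + 6 = 6 + B)
(s(1, 4 - 5*4) - 157) - √(72 - 241) = ((6 + 1) - 157) - √(72 - 241) = (7 - 157) - √(-169) = -150 - 13*I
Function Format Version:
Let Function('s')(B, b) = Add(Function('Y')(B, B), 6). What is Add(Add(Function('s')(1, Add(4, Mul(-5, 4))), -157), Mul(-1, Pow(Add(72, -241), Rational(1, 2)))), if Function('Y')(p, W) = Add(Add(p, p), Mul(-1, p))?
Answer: Add(-150, Mul(-13, I)) ≈ Add(-150.00, Mul(-13.000, I))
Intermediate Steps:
Function('Y')(p, W) = p (Function('Y')(p, W) = Add(Mul(2, p), Mul(-1, p)) = p)
Function('s')(B, b) = Add(6, B) (Function('s')(B, b) = Add(B, 6) = Add(6, B))
Add(Add(Function('s')(1, Add(4, Mul(-5, 4))), -157), Mul(-1, Pow(Add(72, -241), Rational(1, 2)))) = Add(Add(Add(6, 1), -157), Mul(-1, Pow(Add(72, -241), Rational(1, 2)))) = Add(Add(7, -157), Mul(-1, Pow(-169, Rational(1, 2)))) = Add(-150, Mul(-1, Mul(13, I))) = Add(-150, Mul(-13, I))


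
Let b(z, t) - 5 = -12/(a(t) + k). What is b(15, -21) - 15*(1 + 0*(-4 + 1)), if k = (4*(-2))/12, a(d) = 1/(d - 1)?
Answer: 322/47 ≈ 6.8511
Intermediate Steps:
a(d) = 1/(-1 + d)
k = -⅔ (k = -8*1/12 = -⅔ ≈ -0.66667)
b(z, t) = 5 - 12/(-⅔ + 1/(-1 + t)) (b(z, t) = 5 - 12/(1/(-1 + t) - ⅔) = 5 - 12/(-⅔ + 1/(-1 + t)))
b(15, -21) - 15*(1 + 0*(-4 + 1)) = (-61 + 46*(-21))/(-5 + 2*(-21)) - 15*(1 + 0*(-4 + 1)) = (-61 - 966)/(-5 - 42) - 15*(1 + 0*(-3)) = -1027/(-47) - 15*(1 + 0) = -1/47*(-1027) - 15*1 = 1027/47 - 15 = 322/47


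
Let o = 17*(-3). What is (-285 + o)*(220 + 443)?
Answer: -222768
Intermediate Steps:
o = -51
(-285 + o)*(220 + 443) = (-285 - 51)*(220 + 443) = -336*663 = -222768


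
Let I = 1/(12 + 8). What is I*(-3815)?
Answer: -763/4 ≈ -190.75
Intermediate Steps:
I = 1/20 ≈ 0.050000
I*(-3815) = (1/20)*(-3815) = -763/4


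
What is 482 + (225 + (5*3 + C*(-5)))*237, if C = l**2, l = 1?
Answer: 56177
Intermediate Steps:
C = 1 (C = 1**2 = 1)
482 + (225 + (5*3 + C*(-5)))*237 = 482 + (225 + (5*3 + 1*(-5)))*237 = 482 + (225 + (15 - 5))*237 = 482 + (225 + 10)*237 = 482 + 235*237 = 482 + 55695 = 56177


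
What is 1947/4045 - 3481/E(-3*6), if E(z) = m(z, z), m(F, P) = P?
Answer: 14115691/72810 ≈ 193.87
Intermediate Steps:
E(z) = z
1947/4045 - 3481/E(-3*6) = 1947/4045 - 3481/((-3*6)) = 1947*(1/4045) - 3481/(-18) = 1947/4045 - 3481*(-1/18) = 1947/4045 + 3481/18 = 14115691/72810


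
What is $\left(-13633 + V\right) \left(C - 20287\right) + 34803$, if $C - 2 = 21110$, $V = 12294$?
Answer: $-1069872$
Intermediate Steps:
$C = 21112$ ($C = 2 + 21110 = 21112$)
$\left(-13633 + V\right) \left(C - 20287\right) + 34803 = \left(-13633 + 12294\right) \left(21112 - 20287\right) + 34803 = \left(-1339\right) 825 + 34803 = -1104675 + 34803 = -1069872$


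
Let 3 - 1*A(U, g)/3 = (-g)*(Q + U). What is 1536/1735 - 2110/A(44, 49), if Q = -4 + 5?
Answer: 3256807/5746320 ≈ 0.56676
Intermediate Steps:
Q = 1
A(U, g) = 9 + 3*g*(1 + U) (A(U, g) = 9 - 3*(-g)*(1 + U) = 9 - (-3)*g*(1 + U) = 9 + 3*g*(1 + U))
1536/1735 - 2110/A(44, 49) = 1536/1735 - 2110/(9 + 3*49 + 3*44*49) = 1536*(1/1735) - 2110/(9 + 147 + 6468) = 1536/1735 - 2110/6624 = 1536/1735 - 2110*1/6624 = 1536/1735 - 1055/3312 = 3256807/5746320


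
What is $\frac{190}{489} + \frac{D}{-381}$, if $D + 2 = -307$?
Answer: $\frac{74497}{62103} \approx 1.1996$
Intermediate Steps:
$D = -309$ ($D = -2 - 307 = -309$)
$\frac{190}{489} + \frac{D}{-381} = \frac{190}{489} - \frac{309}{-381} = 190 \cdot \frac{1}{489} - - \frac{103}{127} = \frac{190}{489} + \frac{103}{127} = \frac{74497}{62103}$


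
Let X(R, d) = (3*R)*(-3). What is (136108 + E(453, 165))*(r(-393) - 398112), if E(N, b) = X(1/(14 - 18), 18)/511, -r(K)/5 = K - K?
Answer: -27689163452808/511 ≈ -5.4186e+10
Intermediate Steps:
r(K) = 0 (r(K) = -5*(K - K) = -5*0 = 0)
X(R, d) = -9*R
E(N, b) = 9/2044 (E(N, b) = -9/(14 - 18)/511 = -9/(-4)*(1/511) = -9*(-¼)*(1/511) = (9/4)*(1/511) = 9/2044)
(136108 + E(453, 165))*(r(-393) - 398112) = (136108 + 9/2044)*(0 - 398112) = (278204761/2044)*(-398112) = -27689163452808/511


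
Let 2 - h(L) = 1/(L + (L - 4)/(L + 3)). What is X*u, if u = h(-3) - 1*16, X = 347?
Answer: -4858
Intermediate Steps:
h(L) = 2 - 1/(L + (-4 + L)/(3 + L)) (h(L) = 2 - 1/(L + (L - 4)/(L + 3)) = 2 - 1/(L + (-4 + L)/(3 + L)))
u = -14 (u = (-11 + 2*(-3)² + 7*(-3))/(-4 + (-3)² + 4*(-3)) - 1*16 = (-11 + 2*9 - 21)/(-4 + 9 - 12) - 16 = (-11 + 18 - 21)/(-7) - 16 = -⅐*(-14) - 16 = 2 - 16 = -14)
X*u = 347*(-14) = -4858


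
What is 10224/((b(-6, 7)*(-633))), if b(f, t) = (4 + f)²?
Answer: -852/211 ≈ -4.0379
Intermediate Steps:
10224/((b(-6, 7)*(-633))) = 10224/(((4 - 6)²*(-633))) = 10224/(((-2)²*(-633))) = 10224/((4*(-633))) = 10224/(-2532) = 10224*(-1/2532) = -852/211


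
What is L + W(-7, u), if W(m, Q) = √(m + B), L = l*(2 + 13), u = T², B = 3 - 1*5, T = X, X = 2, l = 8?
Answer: 120 + 3*I ≈ 120.0 + 3.0*I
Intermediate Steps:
T = 2
B = -2 (B = 3 - 5 = -2)
u = 4 (u = 2² = 4)
L = 120 (L = 8*(2 + 13) = 8*15 = 120)
W(m, Q) = √(-2 + m) (W(m, Q) = √(m - 2) = √(-2 + m))
L + W(-7, u) = 120 + √(-2 - 7) = 120 + √(-9) = 120 + 3*I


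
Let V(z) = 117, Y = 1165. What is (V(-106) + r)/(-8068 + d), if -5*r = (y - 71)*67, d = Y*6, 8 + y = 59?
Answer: -5/14 ≈ -0.35714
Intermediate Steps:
y = 51 (y = -8 + 59 = 51)
d = 6990 (d = 1165*6 = 6990)
r = 268 (r = -(51 - 71)*67/5 = -(-4)*67 = -1/5*(-1340) = 268)
(V(-106) + r)/(-8068 + d) = (117 + 268)/(-8068 + 6990) = 385/(-1078) = 385*(-1/1078) = -5/14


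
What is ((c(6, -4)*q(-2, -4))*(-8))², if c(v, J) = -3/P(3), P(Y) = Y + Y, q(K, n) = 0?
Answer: 0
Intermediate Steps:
P(Y) = 2*Y
c(v, J) = -½ (c(v, J) = -3/(2*3) = -3/6 = -3*⅙ = -½)
((c(6, -4)*q(-2, -4))*(-8))² = (-½*0*(-8))² = (0*(-8))² = 0² = 0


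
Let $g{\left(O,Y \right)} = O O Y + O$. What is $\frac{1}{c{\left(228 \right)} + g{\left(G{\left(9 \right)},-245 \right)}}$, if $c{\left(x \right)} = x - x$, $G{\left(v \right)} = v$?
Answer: $- \frac{1}{19836} \approx -5.0413 \cdot 10^{-5}$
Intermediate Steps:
$c{\left(x \right)} = 0$
$g{\left(O,Y \right)} = O + Y O^{2}$ ($g{\left(O,Y \right)} = O^{2} Y + O = Y O^{2} + O = O + Y O^{2}$)
$\frac{1}{c{\left(228 \right)} + g{\left(G{\left(9 \right)},-245 \right)}} = \frac{1}{0 + 9 \left(1 + 9 \left(-245\right)\right)} = \frac{1}{0 + 9 \left(1 - 2205\right)} = \frac{1}{0 + 9 \left(-2204\right)} = \frac{1}{0 - 19836} = \frac{1}{-19836} = - \frac{1}{19836}$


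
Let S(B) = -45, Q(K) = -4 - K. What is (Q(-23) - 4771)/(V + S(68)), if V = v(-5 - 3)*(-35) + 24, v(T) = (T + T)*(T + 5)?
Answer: 176/63 ≈ 2.7937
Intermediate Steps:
v(T) = 2*T*(5 + T) (v(T) = (2*T)*(5 + T) = 2*T*(5 + T))
V = -1656 (V = (2*(-5 - 3)*(5 + (-5 - 3)))*(-35) + 24 = (2*(-8)*(5 - 8))*(-35) + 24 = (2*(-8)*(-3))*(-35) + 24 = 48*(-35) + 24 = -1680 + 24 = -1656)
(Q(-23) - 4771)/(V + S(68)) = ((-4 - 1*(-23)) - 4771)/(-1656 - 45) = ((-4 + 23) - 4771)/(-1701) = (19 - 4771)*(-1/1701) = -4752*(-1/1701) = 176/63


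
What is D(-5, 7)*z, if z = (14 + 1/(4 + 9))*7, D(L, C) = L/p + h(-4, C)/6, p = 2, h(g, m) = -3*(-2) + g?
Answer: -427/2 ≈ -213.50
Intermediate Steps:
h(g, m) = 6 + g
D(L, C) = ⅓ + L/2 (D(L, C) = L/2 + (6 - 4)/6 = L*(½) + 2*(⅙) = L/2 + ⅓ = ⅓ + L/2)
z = 1281/13 (z = (14 + 1/13)*7 = (183/13)*7 = 1281/13 ≈ 98.538)
D(-5, 7)*z = (⅓ + (½)*(-5))*(1281/13) = (⅓ - 5/2)*(1281/13) = -13/6*1281/13 = -427/2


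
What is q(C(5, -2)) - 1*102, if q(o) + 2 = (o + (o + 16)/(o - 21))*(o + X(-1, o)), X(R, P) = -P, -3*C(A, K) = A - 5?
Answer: -104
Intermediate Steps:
C(A, K) = 5/3 - A/3 (C(A, K) = -(A - 5)/3 = -(-5 + A)/3 = 5/3 - A/3)
q(o) = -2 (q(o) = -2 + (o + (o + 16)/(o - 21))*(o - o) = -2 + (o + (16 + o)/(-21 + o))*0 = -2 + 0 = -2)
q(C(5, -2)) - 1*102 = -2 - 1*102 = -2 - 102 = -104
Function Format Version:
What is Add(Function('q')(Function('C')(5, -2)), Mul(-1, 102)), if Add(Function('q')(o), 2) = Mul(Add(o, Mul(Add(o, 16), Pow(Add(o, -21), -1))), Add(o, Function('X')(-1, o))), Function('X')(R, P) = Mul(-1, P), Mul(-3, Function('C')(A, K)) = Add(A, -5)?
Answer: -104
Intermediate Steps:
Function('C')(A, K) = Add(Rational(5, 3), Mul(Rational(-1, 3), A)) (Function('C')(A, K) = Mul(Rational(-1, 3), Add(A, -5)) = Mul(Rational(-1, 3), Add(-5, A)) = Add(Rational(5, 3), Mul(Rational(-1, 3), A)))
Function('q')(o) = -2 (Function('q')(o) = Add(-2, Mul(Add(o, Mul(Add(o, 16), Pow(Add(o, -21), -1))), Add(o, Mul(-1, o)))) = Add(-2, Mul(Add(o, Mul(Add(16, o), Pow(Add(-21, o), -1))), 0)) = Add(-2, Mul(Add(o, Mul(Pow(Add(-21, o), -1), Add(16, o))), 0)) = Add(-2, 0) = -2)
Add(Function('q')(Function('C')(5, -2)), Mul(-1, 102)) = Add(-2, Mul(-1, 102)) = Add(-2, -102) = -104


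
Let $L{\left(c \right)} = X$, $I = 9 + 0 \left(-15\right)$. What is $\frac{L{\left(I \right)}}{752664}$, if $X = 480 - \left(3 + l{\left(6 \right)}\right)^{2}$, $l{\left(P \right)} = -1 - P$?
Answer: $\frac{58}{94083} \approx 0.00061648$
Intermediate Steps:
$I = 9$ ($I = 9 + 0 = 9$)
$X = 464$ ($X = 480 - \left(3 - 7\right)^{2} = 480 - \left(-4\right)^{2} = 480 - 16 = 464$)
$L{\left(c \right)} = 464$
$\frac{L{\left(I \right)}}{752664} = \frac{464}{752664} = 464 \cdot \frac{1}{752664} = \frac{58}{94083}$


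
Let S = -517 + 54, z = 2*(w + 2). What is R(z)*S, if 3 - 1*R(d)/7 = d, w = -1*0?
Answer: 3241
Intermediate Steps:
w = 0
z = 4 (z = 2*(0 + 2) = 2*2 = 4)
R(d) = 21 - 7*d
S = -463
R(z)*S = (21 - 7*4)*(-463) = (21 - 28)*(-463) = -7*(-463) = 3241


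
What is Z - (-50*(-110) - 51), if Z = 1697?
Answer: -3752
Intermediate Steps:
Z - (-50*(-110) - 51) = 1697 - (-50*(-110) - 51) = 1697 - (5500 - 51) = 1697 - 1*5449 = 1697 - 5449 = -3752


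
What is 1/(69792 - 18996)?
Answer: 1/50796 ≈ 1.9687e-5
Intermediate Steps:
1/(69792 - 18996) = 1/50796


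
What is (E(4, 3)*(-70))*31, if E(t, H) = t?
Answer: -8680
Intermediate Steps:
(E(4, 3)*(-70))*31 = (4*(-70))*31 = -280*31 = -8680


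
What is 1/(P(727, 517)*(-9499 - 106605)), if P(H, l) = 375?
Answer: -1/43539000 ≈ -2.2968e-8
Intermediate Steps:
1/(P(727, 517)*(-9499 - 106605)) = 1/(375*(-9499 - 106605)) = (1/375)/(-116104) = (1/375)*(-1/116104) = -1/43539000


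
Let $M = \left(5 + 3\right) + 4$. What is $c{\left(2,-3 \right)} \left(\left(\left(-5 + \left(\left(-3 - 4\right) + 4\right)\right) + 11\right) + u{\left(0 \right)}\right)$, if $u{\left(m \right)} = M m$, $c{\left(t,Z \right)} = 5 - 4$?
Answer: $3$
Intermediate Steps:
$M = 12$ ($M = 8 + 4 = 12$)
$c{\left(t,Z \right)} = 1$ ($c{\left(t,Z \right)} = 5 - 4 = 1$)
$u{\left(m \right)} = 12 m$
$c{\left(2,-3 \right)} \left(\left(\left(-5 + \left(\left(-3 - 4\right) + 4\right)\right) + 11\right) + u{\left(0 \right)}\right) = 1 \left(\left(\left(-5 + \left(\left(-3 - 4\right) + 4\right)\right) + 11\right) + 12 \cdot 0\right) = 1 \left(\left(\left(-5 + \left(-7 + 4\right)\right) + 11\right) + 0\right) = 1 \left(\left(\left(-5 - 3\right) + 11\right) + 0\right) = 1 \left(\left(-8 + 11\right) + 0\right) = 1 \left(3 + 0\right) = 1 \cdot 3 = 3$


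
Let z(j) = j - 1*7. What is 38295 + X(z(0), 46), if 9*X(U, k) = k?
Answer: 344701/9 ≈ 38300.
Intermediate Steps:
z(j) = -7 + j (z(j) = j - 7 = -7 + j)
X(U, k) = k/9
38295 + X(z(0), 46) = 38295 + (⅑)*46 = 38295 + 46/9 = 344701/9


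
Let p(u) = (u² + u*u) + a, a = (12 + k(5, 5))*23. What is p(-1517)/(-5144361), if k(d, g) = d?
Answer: -1534323/1714787 ≈ -0.89476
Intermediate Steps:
a = 391 (a = (12 + 5)*23 = 17*23 = 391)
p(u) = 391 + 2*u² (p(u) = (u² + u*u) + 391 = (u² + u²) + 391 = 2*u² + 391 = 391 + 2*u²)
p(-1517)/(-5144361) = (391 + 2*(-1517)²)/(-5144361) = (391 + 2*2301289)*(-1/5144361) = (391 + 4602578)*(-1/5144361) = 4602969*(-1/5144361) = -1534323/1714787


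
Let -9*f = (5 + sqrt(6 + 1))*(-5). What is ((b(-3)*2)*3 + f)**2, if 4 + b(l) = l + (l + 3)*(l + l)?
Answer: 124784/81 - 3530*sqrt(7)/81 ≈ 1425.2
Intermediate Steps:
b(l) = -4 + l + 2*l*(3 + l) (b(l) = -4 + (l + (l + 3)*(l + l)) = -4 + (l + (3 + l)*(2*l)) = -4 + (l + 2*l*(3 + l)) = -4 + l + 2*l*(3 + l))
f = 25/9 + 5*sqrt(7)/9 (f = -(5 + sqrt(6 + 1))*(-5)/9 = -(5 + sqrt(7))*(-5)/9 = -(-25 - 5*sqrt(7))/9 = 25/9 + 5*sqrt(7)/9 ≈ 4.2476)
((b(-3)*2)*3 + f)**2 = (((-4 + 2*(-3)**2 + 7*(-3))*2)*3 + (25/9 + 5*sqrt(7)/9))**2 = (((-4 + 2*9 - 21)*2)*3 + (25/9 + 5*sqrt(7)/9))**2 = (((-4 + 18 - 21)*2)*3 + (25/9 + 5*sqrt(7)/9))**2 = (-7*2*3 + (25/9 + 5*sqrt(7)/9))**2 = (-14*3 + (25/9 + 5*sqrt(7)/9))**2 = (-42 + (25/9 + 5*sqrt(7)/9))**2 = (-353/9 + 5*sqrt(7)/9)**2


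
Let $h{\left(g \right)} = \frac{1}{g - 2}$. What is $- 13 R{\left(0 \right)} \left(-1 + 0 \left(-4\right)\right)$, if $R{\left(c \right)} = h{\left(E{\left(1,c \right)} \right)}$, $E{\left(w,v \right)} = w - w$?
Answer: $- \frac{13}{2} \approx -6.5$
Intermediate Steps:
$E{\left(w,v \right)} = 0$
$h{\left(g \right)} = \frac{1}{-2 + g}$
$R{\left(c \right)} = - \frac{1}{2}$ ($R{\left(c \right)} = \frac{1}{-2 + 0} = \frac{1}{-2} = - \frac{1}{2}$)
$- 13 R{\left(0 \right)} \left(-1 + 0 \left(-4\right)\right) = \left(-13\right) \left(- \frac{1}{2}\right) \left(-1 + 0 \left(-4\right)\right) = \frac{13 \left(-1 + 0\right)}{2} = \frac{13}{2} \left(-1\right) = - \frac{13}{2}$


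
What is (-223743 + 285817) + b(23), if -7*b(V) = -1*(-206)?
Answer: 434312/7 ≈ 62045.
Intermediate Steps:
b(V) = -206/7 (b(V) = -(-1)*(-206)/7 = -⅐*206 = -206/7)
(-223743 + 285817) + b(23) = (-223743 + 285817) - 206/7 = 62074 - 206/7 = 434312/7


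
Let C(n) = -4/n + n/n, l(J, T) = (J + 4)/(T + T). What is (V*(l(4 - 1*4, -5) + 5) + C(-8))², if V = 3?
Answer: 23409/100 ≈ 234.09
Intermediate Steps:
l(J, T) = (4 + J)/(2*T) (l(J, T) = (4 + J)/((2*T)) = (4 + J)*(1/(2*T)) = (4 + J)/(2*T))
C(n) = 1 - 4/n (C(n) = -4/n + 1 = 1 - 4/n)
(V*(l(4 - 1*4, -5) + 5) + C(-8))² = (3*((½)*(4 + (4 - 1*4))/(-5) + 5) + (-4 - 8)/(-8))² = (3*((½)*(-⅕)*(4 + (4 - 4)) + 5) - ⅛*(-12))² = (3*((½)*(-⅕)*(4 + 0) + 5) + 3/2)² = (3*((½)*(-⅕)*4 + 5) + 3/2)² = (3*(-⅖ + 5) + 3/2)² = (3*(23/5) + 3/2)² = (69/5 + 3/2)² = (153/10)² = 23409/100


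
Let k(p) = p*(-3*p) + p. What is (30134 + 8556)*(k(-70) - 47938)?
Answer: -2426172520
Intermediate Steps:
k(p) = p - 3*p² (k(p) = -3*p² + p = p - 3*p²)
(30134 + 8556)*(k(-70) - 47938) = (30134 + 8556)*(-70*(1 - 3*(-70)) - 47938) = 38690*(-70*(1 + 210) - 47938) = 38690*(-70*211 - 47938) = 38690*(-14770 - 47938) = 38690*(-62708) = -2426172520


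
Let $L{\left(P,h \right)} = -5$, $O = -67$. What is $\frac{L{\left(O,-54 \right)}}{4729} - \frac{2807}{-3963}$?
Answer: $\frac{13254488}{18741027} \approx 0.70724$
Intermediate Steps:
$\frac{L{\left(O,-54 \right)}}{4729} - \frac{2807}{-3963} = - \frac{5}{4729} - \frac{2807}{-3963} = \left(-5\right) \frac{1}{4729} - - \frac{2807}{3963} = - \frac{5}{4729} + \frac{2807}{3963} = \frac{13254488}{18741027}$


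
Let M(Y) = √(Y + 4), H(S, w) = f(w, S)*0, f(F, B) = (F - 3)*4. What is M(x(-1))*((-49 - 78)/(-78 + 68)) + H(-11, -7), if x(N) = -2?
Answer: 127*√2/10 ≈ 17.961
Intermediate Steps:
f(F, B) = -12 + 4*F (f(F, B) = (-3 + F)*4 = -12 + 4*F)
H(S, w) = 0 (H(S, w) = (-12 + 4*w)*0 = 0)
M(Y) = √(4 + Y)
M(x(-1))*((-49 - 78)/(-78 + 68)) + H(-11, -7) = √(4 - 2)*((-49 - 78)/(-78 + 68)) + 0 = √2*(-127/(-10)) + 0 = √2*(-127*(-⅒)) + 0 = √2*(127/10) + 0 = 127*√2/10 + 0 = 127*√2/10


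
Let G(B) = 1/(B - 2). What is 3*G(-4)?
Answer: -½ ≈ -0.50000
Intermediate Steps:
G(B) = 1/(-2 + B)
3*G(-4) = 3/(-2 - 4) = 3/(-6) = 3*(-⅙) = -½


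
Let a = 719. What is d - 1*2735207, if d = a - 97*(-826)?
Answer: -2654366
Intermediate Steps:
d = 80841 (d = 719 - 97*(-826) = 719 + 80122 = 80841)
d - 1*2735207 = 80841 - 1*2735207 = 80841 - 2735207 = -2654366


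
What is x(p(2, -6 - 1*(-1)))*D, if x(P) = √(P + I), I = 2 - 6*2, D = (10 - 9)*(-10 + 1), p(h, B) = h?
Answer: -18*I*√2 ≈ -25.456*I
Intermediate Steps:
D = -9 (D = 1*(-9) = -9)
I = -10 (I = 2 - 12 = -10)
x(P) = √(-10 + P) (x(P) = √(P - 10) = √(-10 + P))
x(p(2, -6 - 1*(-1)))*D = √(-10 + 2)*(-9) = √(-8)*(-9) = (2*I*√2)*(-9) = -18*I*√2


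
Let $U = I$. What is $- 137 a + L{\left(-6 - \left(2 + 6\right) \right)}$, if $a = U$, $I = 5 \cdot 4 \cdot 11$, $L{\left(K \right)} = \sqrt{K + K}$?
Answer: $-30140 + 2 i \sqrt{7} \approx -30140.0 + 5.2915 i$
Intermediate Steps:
$L{\left(K \right)} = \sqrt{2} \sqrt{K}$ ($L{\left(K \right)} = \sqrt{2 K} = \sqrt{2} \sqrt{K}$)
$I = 220$ ($I = 20 \cdot 11 = 220$)
$U = 220$
$a = 220$
$- 137 a + L{\left(-6 - \left(2 + 6\right) \right)} = \left(-137\right) 220 + \sqrt{2} \sqrt{-6 - \left(2 + 6\right)} = -30140 + \sqrt{2} \sqrt{-6 - 8} = -30140 + \sqrt{2} \sqrt{-14} = -30140 + \sqrt{2} i \sqrt{14} = -30140 + 2 i \sqrt{7}$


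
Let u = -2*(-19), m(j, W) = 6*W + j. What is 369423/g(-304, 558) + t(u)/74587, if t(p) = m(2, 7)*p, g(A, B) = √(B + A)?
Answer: 1672/74587 + 369423*√254/254 ≈ 23180.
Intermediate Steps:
g(A, B) = √(A + B)
m(j, W) = j + 6*W
u = 38
t(p) = 44*p (t(p) = (2 + 6*7)*p = (2 + 42)*p = 44*p)
369423/g(-304, 558) + t(u)/74587 = 369423/(√(-304 + 558)) + (44*38)/74587 = 369423/(√254) + 1672*(1/74587) = 369423*(√254/254) + 1672/74587 = 369423*√254/254 + 1672/74587 = 1672/74587 + 369423*√254/254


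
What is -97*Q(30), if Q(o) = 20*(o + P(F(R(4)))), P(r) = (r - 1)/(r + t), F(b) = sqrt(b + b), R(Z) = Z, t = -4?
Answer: -57230 + 1455*sqrt(2) ≈ -55172.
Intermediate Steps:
F(b) = sqrt(2)*sqrt(b) (F(b) = sqrt(2*b) = sqrt(2)*sqrt(b))
P(r) = (-1 + r)/(-4 + r) (P(r) = (r - 1)/(r - 4) = (-1 + r)/(-4 + r))
Q(o) = 20*o + 20*(-1 + 2*sqrt(2))/(-4 + 2*sqrt(2)) (Q(o) = 20*(o + (-1 + sqrt(2)*sqrt(4))/(-4 + sqrt(2)*sqrt(4))) = 20*(o + (-1 + sqrt(2)*2)/(-4 + sqrt(2)*2)) = 20*(o + (-1 + 2*sqrt(2))/(-4 + 2*sqrt(2))) = 20*o + 20*(-1 + 2*sqrt(2))/(-4 + 2*sqrt(2)))
-97*Q(30) = -97*(-10 - 15*sqrt(2) + 20*30) = -97*(-10 - 15*sqrt(2) + 600) = -97*(590 - 15*sqrt(2)) = -57230 + 1455*sqrt(2)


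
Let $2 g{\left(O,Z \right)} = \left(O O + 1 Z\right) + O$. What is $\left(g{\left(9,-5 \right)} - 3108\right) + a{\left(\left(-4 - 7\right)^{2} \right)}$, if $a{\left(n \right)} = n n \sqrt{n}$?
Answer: $\frac{315971}{2} \approx 1.5799 \cdot 10^{5}$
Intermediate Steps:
$g{\left(O,Z \right)} = \frac{O}{2} + \frac{Z}{2} + \frac{O^{2}}{2}$ ($g{\left(O,Z \right)} = \frac{\left(O O + 1 Z\right) + O}{2} = \frac{\left(O^{2} + Z\right) + O}{2} = \frac{\left(Z + O^{2}\right) + O}{2} = \frac{O + Z + O^{2}}{2} = \frac{O}{2} + \frac{Z}{2} + \frac{O^{2}}{2}$)
$a{\left(n \right)} = n^{\frac{5}{2}}$ ($a{\left(n \right)} = n^{2} \sqrt{n} = n^{\frac{5}{2}}$)
$\left(g{\left(9,-5 \right)} - 3108\right) + a{\left(\left(-4 - 7\right)^{2} \right)} = \left(\left(\frac{1}{2} \cdot 9 + \frac{1}{2} \left(-5\right) + \frac{9^{2}}{2}\right) - 3108\right) + \left(\left(-4 - 7\right)^{2}\right)^{\frac{5}{2}} = \left(\left(\frac{9}{2} - \frac{5}{2} + \frac{1}{2} \cdot 81\right) - 3108\right) + \left(\left(-11\right)^{2}\right)^{\frac{5}{2}} = \left(\left(\frac{9}{2} - \frac{5}{2} + \frac{81}{2}\right) - 3108\right) + 121^{\frac{5}{2}} = \left(\frac{85}{2} - 3108\right) + 161051 = - \frac{6131}{2} + 161051 = \frac{315971}{2}$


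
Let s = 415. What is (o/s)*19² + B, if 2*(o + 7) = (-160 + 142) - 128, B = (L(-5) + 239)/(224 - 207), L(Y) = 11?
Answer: -77442/1411 ≈ -54.884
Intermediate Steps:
B = 250/17 (B = (11 + 239)/(224 - 207) = 250/17 ≈ 14.706)
o = -80 (o = -7 + ((-160 + 142) - 128)/2 = -7 + (-18 - 128)/2 = -7 + (½)*(-146) = -7 - 73 = -80)
(o/s)*19² + B = -80/415*19² + 250/17 = -80*1/415*361 + 250/17 = -16/83*361 + 250/17 = -5776/83 + 250/17 = -77442/1411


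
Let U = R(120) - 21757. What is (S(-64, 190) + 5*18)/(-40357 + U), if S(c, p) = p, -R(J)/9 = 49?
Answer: -56/12511 ≈ -0.0044761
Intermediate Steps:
R(J) = -441 (R(J) = -9*49 = -441)
U = -22198 (U = -441 - 21757 = -22198)
(S(-64, 190) + 5*18)/(-40357 + U) = (190 + 5*18)/(-40357 - 22198) = (190 + 90)/(-62555) = 280*(-1/62555) = -56/12511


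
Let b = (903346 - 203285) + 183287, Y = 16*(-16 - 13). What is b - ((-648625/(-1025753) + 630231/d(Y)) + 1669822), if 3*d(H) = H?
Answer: -372382739068979/475949392 ≈ -7.8240e+5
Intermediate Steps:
Y = -464 (Y = 16*(-29) = -464)
d(H) = H/3
b = 883348 (b = 700061 + 183287 = 883348)
b - ((-648625/(-1025753) + 630231/d(Y)) + 1669822) = 883348 - ((-648625/(-1025753) + 630231/(((⅓)*(-464)))) + 1669822) = 883348 - ((-648625*(-1/1025753) + 630231/(-464/3)) + 1669822) = 883348 - ((648625/1025753 + 630231*(-3/464)) + 1669822) = 883348 - ((648625/1025753 - 1890693/464) + 1669822) = 883348 - (-1939083054829/475949392 + 1669822) = 883348 - 1*792811682593395/475949392 = 883348 - 792811682593395/475949392 = -372382739068979/475949392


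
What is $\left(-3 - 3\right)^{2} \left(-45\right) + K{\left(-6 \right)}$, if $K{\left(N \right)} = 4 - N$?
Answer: $-1610$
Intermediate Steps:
$\left(-3 - 3\right)^{2} \left(-45\right) + K{\left(-6 \right)} = \left(-3 - 3\right)^{2} \left(-45\right) + \left(4 - -6\right) = \left(-6\right)^{2} \left(-45\right) + \left(4 + 6\right) = 36 \left(-45\right) + 10 = -1620 + 10 = -1610$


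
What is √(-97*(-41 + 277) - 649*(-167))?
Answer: 3*√9499 ≈ 292.39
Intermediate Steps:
√(-97*(-41 + 277) - 649*(-167)) = √(-97*236 + 108383) = √(-22892 + 108383) = √85491 = 3*√9499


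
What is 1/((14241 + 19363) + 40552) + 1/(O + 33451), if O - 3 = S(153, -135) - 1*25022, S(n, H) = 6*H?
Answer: 40889/282608516 ≈ 0.00014468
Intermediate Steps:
O = -25829 (O = 3 + (6*(-135) - 1*25022) = 3 + (-810 - 25022) = 3 - 25832 = -25829)
1/((14241 + 19363) + 40552) + 1/(O + 33451) = 1/((14241 + 19363) + 40552) + 1/(-25829 + 33451) = 1/(33604 + 40552) + 1/7622 = 1/74156 + 1/7622 = 40889/282608516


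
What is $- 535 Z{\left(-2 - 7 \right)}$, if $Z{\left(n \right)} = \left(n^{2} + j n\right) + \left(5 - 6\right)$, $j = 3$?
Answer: $-28355$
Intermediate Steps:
$Z{\left(n \right)} = -1 + n^{2} + 3 n$ ($Z{\left(n \right)} = \left(n^{2} + 3 n\right) + \left(5 - 6\right) = \left(n^{2} + 3 n\right) - 1 = -1 + n^{2} + 3 n$)
$- 535 Z{\left(-2 - 7 \right)} = - 535 \left(-1 + \left(-2 - 7\right)^{2} + 3 \left(-2 - 7\right)\right) = - 535 \left(-1 + \left(-9\right)^{2} + 3 \left(-9\right)\right) = - 535 \left(-1 + 81 - 27\right) = \left(-535\right) 53 = -28355$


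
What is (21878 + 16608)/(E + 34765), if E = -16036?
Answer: 38486/18729 ≈ 2.0549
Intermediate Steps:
(21878 + 16608)/(E + 34765) = (21878 + 16608)/(-16036 + 34765) = 38486/18729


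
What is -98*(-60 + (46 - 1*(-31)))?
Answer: -1666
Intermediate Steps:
-98*(-60 + (46 - 1*(-31))) = -98*(-60 + (46 + 31)) = -98*(-60 + 77) = -98*17 = -1666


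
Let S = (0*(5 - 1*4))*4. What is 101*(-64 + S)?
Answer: -6464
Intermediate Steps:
S = 0 (S = (0*(5 - 4))*4 = (0*1)*4 = 0*4 = 0)
101*(-64 + S) = 101*(-64 + 0) = 101*(-64) = -6464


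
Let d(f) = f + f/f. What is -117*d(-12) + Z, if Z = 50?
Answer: 1337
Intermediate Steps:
d(f) = 1 + f (d(f) = f + 1 = 1 + f)
-117*d(-12) + Z = -117*(1 - 12) + 50 = -117*(-11) + 50 = 1287 + 50 = 1337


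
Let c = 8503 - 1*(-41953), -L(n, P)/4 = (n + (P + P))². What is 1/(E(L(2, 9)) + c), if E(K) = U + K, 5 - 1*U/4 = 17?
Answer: 1/48808 ≈ 2.0488e-5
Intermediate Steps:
U = -48 (U = 20 - 4*17 = 20 - 68 = -48)
L(n, P) = -4*(n + 2*P)² (L(n, P) = -4*(n + (P + P))² = -4*(n + 2*P)²)
E(K) = -48 + K
c = 50456 (c = 8503 + 41953 = 50456)
1/(E(L(2, 9)) + c) = 1/((-48 - 4*(2 + 2*9)²) + 50456) = 1/((-48 - 4*(2 + 18)²) + 50456) = 1/((-48 - 4*20²) + 50456) = 1/((-48 - 4*400) + 50456) = 1/((-48 - 1600) + 50456) = 1/(-1648 + 50456) = 1/48808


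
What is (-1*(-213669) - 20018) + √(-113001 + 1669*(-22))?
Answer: 193651 + I*√149719 ≈ 1.9365e+5 + 386.94*I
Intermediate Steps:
(-1*(-213669) - 20018) + √(-113001 + 1669*(-22)) = (213669 - 20018) + √(-113001 - 36718) = 193651 + √(-149719) = 193651 + I*√149719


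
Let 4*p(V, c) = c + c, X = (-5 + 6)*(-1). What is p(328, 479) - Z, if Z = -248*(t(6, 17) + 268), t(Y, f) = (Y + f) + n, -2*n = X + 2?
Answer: 144567/2 ≈ 72284.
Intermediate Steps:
X = -1 (X = 1*(-1) = -1)
n = -½ (n = -(-1 + 2)/2 = -½*1 = -½ ≈ -0.50000)
t(Y, f) = -½ + Y + f (t(Y, f) = (Y + f) - ½ = -½ + Y + f)
p(V, c) = c/2 (p(V, c) = (c + c)/4 = (2*c)/4 = c/2)
Z = -72044 (Z = -248*((-½ + 6 + 17) + 268) = -248*(45/2 + 268) = -248*581/2 = -72044)
p(328, 479) - Z = (½)*479 - 1*(-72044) = 479/2 + 72044 = 144567/2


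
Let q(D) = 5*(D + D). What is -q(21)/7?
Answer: -30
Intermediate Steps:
q(D) = 10*D (q(D) = 5*(2*D) = 10*D)
-q(21)/7 = -10*21/7 = -210/7 = -1*30 = -30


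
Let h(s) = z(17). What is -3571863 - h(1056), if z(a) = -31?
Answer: -3571832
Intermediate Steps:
h(s) = -31
-3571863 - h(1056) = -3571863 - 1*(-31) = -3571863 + 31 = -3571832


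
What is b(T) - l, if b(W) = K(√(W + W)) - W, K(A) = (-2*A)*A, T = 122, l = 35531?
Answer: -36141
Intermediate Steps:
K(A) = -2*A²
b(W) = -5*W (b(W) = -4*W - W = -5*W)
b(T) - l = -5*122 - 1*35531 = -610 - 35531 = -36141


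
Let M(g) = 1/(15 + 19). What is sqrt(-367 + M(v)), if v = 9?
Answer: I*sqrt(424218)/34 ≈ 19.156*I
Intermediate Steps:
M(g) = 1/34
sqrt(-367 + M(v)) = sqrt(-367 + 1/34) = sqrt(-12477/34) = I*sqrt(424218)/34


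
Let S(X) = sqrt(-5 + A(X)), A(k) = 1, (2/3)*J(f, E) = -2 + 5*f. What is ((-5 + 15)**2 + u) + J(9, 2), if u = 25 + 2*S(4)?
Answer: 379/2 + 4*I ≈ 189.5 + 4.0*I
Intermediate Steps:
J(f, E) = -3 + 15*f/2 (J(f, E) = 3*(-2 + 5*f)/2 = -3 + 15*f/2)
S(X) = 2*I (S(X) = sqrt(-5 + 1) = sqrt(-4) = 2*I)
u = 25 + 4*I (u = 25 + 2*(2*I) = 25 + 4*I ≈ 25.0 + 4.0*I)
((-5 + 15)**2 + u) + J(9, 2) = ((-5 + 15)**2 + (25 + 4*I)) + (-3 + (15/2)*9) = (10**2 + (25 + 4*I)) + (-3 + 135/2) = (100 + (25 + 4*I)) + 129/2 = (125 + 4*I) + 129/2 = 379/2 + 4*I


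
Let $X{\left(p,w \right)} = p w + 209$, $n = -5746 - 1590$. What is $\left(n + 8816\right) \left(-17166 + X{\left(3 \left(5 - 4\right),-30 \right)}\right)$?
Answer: $-25229560$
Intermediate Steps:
$n = -7336$
$X{\left(p,w \right)} = 209 + p w$
$\left(n + 8816\right) \left(-17166 + X{\left(3 \left(5 - 4\right),-30 \right)}\right) = \left(-7336 + 8816\right) \left(-17166 + \left(209 + 3 \left(5 - 4\right) \left(-30\right)\right)\right) = 1480 \left(-17166 + \left(209 + 3 \cdot 1 \left(-30\right)\right)\right) = 1480 \left(-17166 + \left(209 + 3 \left(-30\right)\right)\right) = 1480 \left(-17166 + \left(209 - 90\right)\right) = 1480 \left(-17166 + 119\right) = 1480 \left(-17047\right) = -25229560$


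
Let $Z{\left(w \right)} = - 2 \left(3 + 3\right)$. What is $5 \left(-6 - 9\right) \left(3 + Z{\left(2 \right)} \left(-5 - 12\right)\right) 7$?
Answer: $-108675$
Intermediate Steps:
$Z{\left(w \right)} = -12$ ($Z{\left(w \right)} = \left(-2\right) 6 = -12$)
$5 \left(-6 - 9\right) \left(3 + Z{\left(2 \right)} \left(-5 - 12\right)\right) 7 = 5 \left(-6 - 9\right) \left(3 - 12 \left(-5 - 12\right)\right) 7 = 5 \left(- 15 \left(3 - 12 \left(-5 - 12\right)\right)\right) 7 = 5 \left(- 15 \left(3 - -204\right)\right) 7 = 5 \left(- 15 \left(3 + 204\right)\right) 7 = 5 \left(\left(-15\right) 207\right) 7 = 5 \left(-3105\right) 7 = \left(-15525\right) 7 = -108675$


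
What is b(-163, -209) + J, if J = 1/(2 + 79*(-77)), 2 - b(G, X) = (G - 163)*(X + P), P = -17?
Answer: -448011595/6081 ≈ -73674.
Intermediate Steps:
b(G, X) = 2 - (-163 + G)*(-17 + X) (b(G, X) = 2 - (G - 163)*(X - 17) = 2 - (-163 + G)*(-17 + X))
J = -1/6081 (J = 1/(2 - 6083) = 1/(-6081) = -1/6081 ≈ -0.00016445)
b(-163, -209) + J = (-2769 + 17*(-163) + 163*(-209) - 1*(-163)*(-209)) - 1/6081 = (-2769 - 2771 - 34067 - 34067) - 1/6081 = -73674 - 1/6081 = -448011595/6081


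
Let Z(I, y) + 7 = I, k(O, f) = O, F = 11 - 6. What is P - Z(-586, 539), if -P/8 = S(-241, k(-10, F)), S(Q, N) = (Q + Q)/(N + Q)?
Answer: 144987/251 ≈ 577.64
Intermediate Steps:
F = 5
S(Q, N) = 2*Q/(N + Q) (S(Q, N) = (2*Q)/(N + Q) = 2*Q/(N + Q))
Z(I, y) = -7 + I
P = -3856/251 (P = -16*(-241)/(-10 - 241) = -16*(-241)/(-251) = -16*(-241)*(-1)/251 = -8*482/251 = -3856/251 ≈ -15.363)
P - Z(-586, 539) = -3856/251 - (-7 - 586) = -3856/251 - 1*(-593) = -3856/251 + 593 = 144987/251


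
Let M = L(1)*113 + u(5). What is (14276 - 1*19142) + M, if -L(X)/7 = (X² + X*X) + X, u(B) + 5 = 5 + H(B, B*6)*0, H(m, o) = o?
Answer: -7239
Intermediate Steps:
u(B) = 0 (u(B) = -5 + (5 + (B*6)*0) = -5 + (5 + (6*B)*0) = -5 + (5 + 0) = -5 + 5 = 0)
L(X) = -14*X² - 7*X (L(X) = -7*((X² + X*X) + X) = -7*((X² + X²) + X) = -7*(2*X² + X) = -7*(X + 2*X²) = -14*X² - 7*X)
M = -2373 (M = -7*1*(1 + 2*1)*113 + 0 = -7*1*(1 + 2)*113 + 0 = -7*1*3*113 + 0 = -21*113 + 0 = -2373 + 0 = -2373)
(14276 - 1*19142) + M = (14276 - 1*19142) - 2373 = (14276 - 19142) - 2373 = -4866 - 2373 = -7239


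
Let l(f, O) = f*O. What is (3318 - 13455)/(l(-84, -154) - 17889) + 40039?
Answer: 66107768/1651 ≈ 40041.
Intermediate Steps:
l(f, O) = O*f
(3318 - 13455)/(l(-84, -154) - 17889) + 40039 = (3318 - 13455)/(-154*(-84) - 17889) + 40039 = -10137/(12936 - 17889) + 40039 = -10137/(-4953) + 40039 = -10137*(-1/4953) + 40039 = 3379/1651 + 40039 = 66107768/1651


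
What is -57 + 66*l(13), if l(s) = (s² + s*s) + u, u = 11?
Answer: 22977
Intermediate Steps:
l(s) = 11 + 2*s² (l(s) = (s² + s*s) + 11 = (s² + s²) + 11 = 2*s² + 11 = 11 + 2*s²)
-57 + 66*l(13) = -57 + 66*(11 + 2*13²) = -57 + 66*(11 + 2*169) = -57 + 66*(11 + 338) = -57 + 66*349 = -57 + 23034 = 22977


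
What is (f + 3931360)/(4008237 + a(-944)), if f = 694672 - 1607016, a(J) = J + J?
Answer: 3019016/4006349 ≈ 0.75356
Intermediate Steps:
a(J) = 2*J
f = -912344
(f + 3931360)/(4008237 + a(-944)) = (-912344 + 3931360)/(4008237 + 2*(-944)) = 3019016/(4008237 - 1888) = 3019016/4006349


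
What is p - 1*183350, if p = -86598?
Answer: -269948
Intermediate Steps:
p - 1*183350 = -86598 - 1*183350 = -86598 - 183350 = -269948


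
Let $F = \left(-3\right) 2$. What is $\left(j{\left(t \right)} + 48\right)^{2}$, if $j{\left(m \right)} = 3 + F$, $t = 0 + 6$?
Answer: $2025$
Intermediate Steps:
$F = -6$
$t = 6$
$j{\left(m \right)} = -3$ ($j{\left(m \right)} = 3 - 6 = -3$)
$\left(j{\left(t \right)} + 48\right)^{2} = \left(-3 + 48\right)^{2} = 45^{2} = 2025$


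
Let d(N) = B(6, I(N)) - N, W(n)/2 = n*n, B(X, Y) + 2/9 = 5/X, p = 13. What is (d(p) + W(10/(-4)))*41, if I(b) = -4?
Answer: 41/9 ≈ 4.5556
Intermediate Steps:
B(X, Y) = -2/9 + 5/X
W(n) = 2*n² (W(n) = 2*(n*n) = 2*n²)
d(N) = 11/18 - N (d(N) = (-2/9 + 5/6) - N = (-2/9 + 5*(⅙)) - N = (-2/9 + ⅚) - N = 11/18 - N)
(d(p) + W(10/(-4)))*41 = ((11/18 - 1*13) + 2*(10/(-4))²)*41 = ((11/18 - 13) + 2*(10*(-¼))²)*41 = (-223/18 + 2*(-5/2)²)*41 = (-223/18 + 2*(25/4))*41 = (-223/18 + 25/2)*41 = (⅑)*41 = 41/9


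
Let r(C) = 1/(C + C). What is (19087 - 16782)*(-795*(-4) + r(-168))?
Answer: 2462844095/336 ≈ 7.3299e+6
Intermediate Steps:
r(C) = 1/(2*C)
(19087 - 16782)*(-795*(-4) + r(-168)) = (19087 - 16782)*(-795*(-4) + (½)/(-168)) = 2305*(3180 + (½)*(-1/168)) = 2305*(3180 - 1/336) = 2305*(1068479/336) = 2462844095/336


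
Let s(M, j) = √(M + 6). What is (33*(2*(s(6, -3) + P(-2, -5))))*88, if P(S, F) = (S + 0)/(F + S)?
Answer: 11616/7 + 11616*√3 ≈ 21779.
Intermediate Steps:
s(M, j) = √(6 + M)
P(S, F) = S/(F + S)
(33*(2*(s(6, -3) + P(-2, -5))))*88 = (33*(2*(√(6 + 6) - 2/(-5 - 2))))*88 = (33*(2*(√12 - 2/(-7))))*88 = (33*(2*(2*√3 - 2*(-⅐))))*88 = (33*(2*(2*√3 + 2/7)))*88 = (33*(2*(2/7 + 2*√3)))*88 = (33*(4/7 + 4*√3))*88 = (132/7 + 132*√3)*88 = 11616/7 + 11616*√3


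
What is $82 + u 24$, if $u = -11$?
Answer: $-182$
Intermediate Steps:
$82 + u 24 = 82 - 264 = -182$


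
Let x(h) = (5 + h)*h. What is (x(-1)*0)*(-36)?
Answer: 0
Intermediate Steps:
x(h) = h*(5 + h)
(x(-1)*0)*(-36) = (-(5 - 1)*0)*(-36) = (-1*4*0)*(-36) = -4*0*(-36) = 0*(-36) = 0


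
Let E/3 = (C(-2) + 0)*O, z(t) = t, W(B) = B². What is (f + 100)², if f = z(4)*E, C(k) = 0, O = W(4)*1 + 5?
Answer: 10000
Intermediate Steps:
O = 21 (O = 4²*1 + 5 = 16*1 + 5 = 16 + 5 = 21)
E = 0 (E = 3*((0 + 0)*21) = 3*(0*21) = 3*0 = 0)
f = 0 (f = 4*0 = 0)
(f + 100)² = (0 + 100)² = 100² = 10000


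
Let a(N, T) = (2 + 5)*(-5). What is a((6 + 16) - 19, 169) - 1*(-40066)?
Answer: 40031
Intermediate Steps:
a(N, T) = -35 (a(N, T) = 7*(-5) = -35)
a((6 + 16) - 19, 169) - 1*(-40066) = -35 - 1*(-40066) = -35 + 40066 = 40031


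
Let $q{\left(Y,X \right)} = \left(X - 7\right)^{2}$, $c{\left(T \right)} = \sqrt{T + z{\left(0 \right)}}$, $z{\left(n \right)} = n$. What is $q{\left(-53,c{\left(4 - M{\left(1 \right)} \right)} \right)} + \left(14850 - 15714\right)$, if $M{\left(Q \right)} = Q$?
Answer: $-864 + \left(7 - \sqrt{3}\right)^{2} \approx -836.25$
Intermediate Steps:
$c{\left(T \right)} = \sqrt{T}$ ($c{\left(T \right)} = \sqrt{T + 0} = \sqrt{T}$)
$q{\left(Y,X \right)} = \left(-7 + X\right)^{2}$
$q{\left(-53,c{\left(4 - M{\left(1 \right)} \right)} \right)} + \left(14850 - 15714\right) = \left(-7 + \sqrt{4 - 1}\right)^{2} + \left(14850 - 15714\right) = \left(-7 + \sqrt{3}\right)^{2} - 864 = -864 + \left(-7 + \sqrt{3}\right)^{2}$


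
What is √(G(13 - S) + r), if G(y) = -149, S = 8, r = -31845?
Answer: I*√31994 ≈ 178.87*I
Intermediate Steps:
√(G(13 - S) + r) = √(-149 - 31845) = √(-31994) = I*√31994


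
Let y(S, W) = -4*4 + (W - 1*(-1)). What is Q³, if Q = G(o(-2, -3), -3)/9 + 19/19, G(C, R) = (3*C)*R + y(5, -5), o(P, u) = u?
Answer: 4096/729 ≈ 5.6187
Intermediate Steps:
y(S, W) = -15 + W (y(S, W) = -16 + (W + 1) = -16 + (1 + W) = -15 + W)
G(C, R) = -20 + 3*C*R (G(C, R) = (3*C)*R + (-15 - 5) = 3*C*R - 20 = -20 + 3*C*R)
Q = 16/9 (Q = (-20 + 3*(-3)*(-3))/9 + 19/19 = (-20 + 27)*(⅑) + 19*(1/19) = 7*(⅑) + 1 = 7/9 + 1 = 16/9 ≈ 1.7778)
Q³ = (16/9)³ = 4096/729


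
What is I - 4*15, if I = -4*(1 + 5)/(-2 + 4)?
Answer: -72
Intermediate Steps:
I = -12 (I = -24/2 = -4*3 = -12)
I - 4*15 = -12 - 4*15 = -12 - 60 = -72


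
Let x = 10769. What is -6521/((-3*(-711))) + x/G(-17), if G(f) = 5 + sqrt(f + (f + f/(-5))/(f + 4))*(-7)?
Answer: 7123391827/111850254 + 75383*I*sqrt(67405)/52438 ≈ 63.687 + 373.23*I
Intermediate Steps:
G(f) = 5 - 7*sqrt(f + 4*f/(5*(4 + f))) (G(f) = 5 + sqrt(f + (f + f*(-1/5))/(4 + f))*(-7) = 5 + sqrt(f + (f - f/5)/(4 + f))*(-7) = 5 + sqrt(f + (4*f/5)/(4 + f))*(-7) = 5 + sqrt(f + 4*f/(5*(4 + f)))*(-7) = 5 - 7*sqrt(f + 4*f/(5*(4 + f))))
-6521/((-3*(-711))) + x/G(-17) = -6521/((-3*(-711))) + 10769/(5 - 7*sqrt(5)*sqrt(-17*(24 + 5*(-17))/(4 - 17))/5) = -6521/2133 + 10769/(5 - 7*sqrt(5)*sqrt(-17*(24 - 85)/(-13))/5) = -6521*1/2133 + 10769/(5 - 7*sqrt(5)*sqrt(-17*(-1/13)*(-61))/5) = -6521/2133 + 10769/(5 - 7*sqrt(5)*sqrt(-1037/13)/5) = -6521/2133 + 10769/(5 - 7*sqrt(5)*I*sqrt(13481)/13/5) = -6521/2133 + 10769/(5 - 7*I*sqrt(67405)/65)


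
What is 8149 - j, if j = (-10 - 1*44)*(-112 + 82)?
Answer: 6529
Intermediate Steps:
j = 1620 (j = (-10 - 44)*(-30) = -54*(-30) = 1620)
8149 - j = 8149 - 1*1620 = 8149 - 1620 = 6529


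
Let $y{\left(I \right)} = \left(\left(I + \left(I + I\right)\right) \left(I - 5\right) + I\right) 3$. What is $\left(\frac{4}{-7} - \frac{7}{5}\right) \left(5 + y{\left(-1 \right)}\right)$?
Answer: $- \frac{552}{5} \approx -110.4$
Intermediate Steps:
$y{\left(I \right)} = 3 I + 9 I \left(-5 + I\right)$ ($y{\left(I \right)} = \left(\left(I + 2 I\right) \left(-5 + I\right) + I\right) 3 = \left(3 I \left(-5 + I\right) + I\right) 3 = \left(I + 3 I \left(-5 + I\right)\right) 3 = 3 I + 9 I \left(-5 + I\right)$)
$\left(\frac{4}{-7} - \frac{7}{5}\right) \left(5 + y{\left(-1 \right)}\right) = \left(\frac{4}{-7} - \frac{7}{5}\right) \left(5 + 3 \left(-1\right) \left(-14 + 3 \left(-1\right)\right)\right) = \left(4 \left(- \frac{1}{7}\right) - \frac{7}{5}\right) \left(5 + 3 \left(-1\right) \left(-14 - 3\right)\right) = \left(- \frac{4}{7} - \frac{7}{5}\right) \left(5 + 3 \left(-1\right) \left(-17\right)\right) = - \frac{69 \left(5 + 51\right)}{35} = \left(- \frac{69}{35}\right) 56 = - \frac{552}{5}$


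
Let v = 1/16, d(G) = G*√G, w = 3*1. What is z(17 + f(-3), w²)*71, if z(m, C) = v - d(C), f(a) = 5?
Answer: -30601/16 ≈ -1912.6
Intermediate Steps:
w = 3
d(G) = G^(3/2)
v = 1/16 ≈ 0.062500
z(m, C) = 1/16 - C^(3/2)
z(17 + f(-3), w²)*71 = (1/16 - (3²)^(3/2))*71 = (1/16 - 9^(3/2))*71 = (1/16 - 1*27)*71 = (1/16 - 27)*71 = -431/16*71 = -30601/16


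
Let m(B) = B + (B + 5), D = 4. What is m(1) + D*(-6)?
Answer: -17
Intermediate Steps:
m(B) = 5 + 2*B (m(B) = B + (5 + B) = 5 + 2*B)
m(1) + D*(-6) = (5 + 2*1) + 4*(-6) = (5 + 2) - 24 = 7 - 24 = -17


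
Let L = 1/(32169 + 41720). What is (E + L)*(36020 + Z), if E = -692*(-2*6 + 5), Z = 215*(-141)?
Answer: 2041923998485/73889 ≈ 2.7635e+7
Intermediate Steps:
L = 1/73889 ≈ 1.3534e-5
Z = -30315
E = 4844 (E = -692*(-12 + 5) = -692*(-7) = 4844)
(E + L)*(36020 + Z) = (4844 + 1/73889)*(36020 - 30315) = (357918317/73889)*5705 = 2041923998485/73889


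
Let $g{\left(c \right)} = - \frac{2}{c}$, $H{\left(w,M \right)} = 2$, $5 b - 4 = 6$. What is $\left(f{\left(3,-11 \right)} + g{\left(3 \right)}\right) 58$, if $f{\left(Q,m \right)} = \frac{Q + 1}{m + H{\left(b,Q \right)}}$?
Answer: $- \frac{580}{9} \approx -64.444$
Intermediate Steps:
$b = 2$ ($b = \frac{4}{5} + \frac{1}{5} \cdot 6 = \frac{4}{5} + \frac{6}{5} = 2$)
$f{\left(Q,m \right)} = \frac{1 + Q}{2 + m}$ ($f{\left(Q,m \right)} = \frac{Q + 1}{m + 2} = \frac{1 + Q}{2 + m}$)
$\left(f{\left(3,-11 \right)} + g{\left(3 \right)}\right) 58 = \left(\frac{1 + 3}{2 - 11} - \frac{2}{3}\right) 58 = \left(\frac{1}{-9} \cdot 4 - \frac{2}{3}\right) 58 = \left(\left(- \frac{1}{9}\right) 4 - \frac{2}{3}\right) 58 = \left(- \frac{4}{9} - \frac{2}{3}\right) 58 = \left(- \frac{10}{9}\right) 58 = - \frac{580}{9}$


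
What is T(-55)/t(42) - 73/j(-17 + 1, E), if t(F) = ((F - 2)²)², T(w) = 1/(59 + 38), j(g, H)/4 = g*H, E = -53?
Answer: -283239947/13160960000 ≈ -0.021521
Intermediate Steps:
j(g, H) = 4*H*g (j(g, H) = 4*(g*H) = 4*(H*g) = 4*H*g)
T(w) = 1/97
t(F) = (-2 + F)⁴ (t(F) = ((-2 + F)²)² = (-2 + F)⁴)
T(-55)/t(42) - 73/j(-17 + 1, E) = 1/(97*((-2 + 42)⁴)) - 73*(-1/(212*(-17 + 1))) = 1/(97*(40⁴)) - 73/(4*(-53)*(-16)) = (1/97)/2560000 - 73/3392 = (1/97)*(1/2560000) - 73*1/3392 = 1/248320000 - 73/3392 = -283239947/13160960000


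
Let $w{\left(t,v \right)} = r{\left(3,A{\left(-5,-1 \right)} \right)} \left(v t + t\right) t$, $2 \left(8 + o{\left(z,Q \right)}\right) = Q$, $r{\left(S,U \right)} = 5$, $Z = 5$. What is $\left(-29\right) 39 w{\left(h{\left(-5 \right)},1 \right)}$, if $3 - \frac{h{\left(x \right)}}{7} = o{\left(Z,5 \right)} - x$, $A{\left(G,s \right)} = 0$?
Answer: $- \frac{13577655}{2} \approx -6.7888 \cdot 10^{6}$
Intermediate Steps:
$o{\left(z,Q \right)} = -8 + \frac{Q}{2}$
$h{\left(x \right)} = \frac{119}{2} + 7 x$ ($h{\left(x \right)} = 21 - 7 \left(\left(-8 + \frac{1}{2} \cdot 5\right) - x\right) = 21 - 7 \left(\left(-8 + \frac{5}{2}\right) - x\right) = 21 - 7 \left(- \frac{11}{2} - x\right) = 21 + \left(\frac{77}{2} + 7 x\right) = \frac{119}{2} + 7 x$)
$w{\left(t,v \right)} = t \left(5 t + 5 t v\right)$ ($w{\left(t,v \right)} = 5 \left(v t + t\right) t = 5 \left(t v + t\right) t = 5 \left(t + t v\right) t = \left(5 t + 5 t v\right) t = t \left(5 t + 5 t v\right)$)
$\left(-29\right) 39 w{\left(h{\left(-5 \right)},1 \right)} = \left(-29\right) 39 \cdot 5 \left(\frac{119}{2} + 7 \left(-5\right)\right)^{2} \left(1 + 1\right) = - 1131 \cdot 5 \left(\frac{119}{2} - 35\right)^{2} \cdot 2 = - 1131 \cdot 5 \left(\frac{49}{2}\right)^{2} \cdot 2 = - 1131 \cdot 5 \cdot \frac{2401}{4} \cdot 2 = \left(-1131\right) \frac{12005}{2} = - \frac{13577655}{2}$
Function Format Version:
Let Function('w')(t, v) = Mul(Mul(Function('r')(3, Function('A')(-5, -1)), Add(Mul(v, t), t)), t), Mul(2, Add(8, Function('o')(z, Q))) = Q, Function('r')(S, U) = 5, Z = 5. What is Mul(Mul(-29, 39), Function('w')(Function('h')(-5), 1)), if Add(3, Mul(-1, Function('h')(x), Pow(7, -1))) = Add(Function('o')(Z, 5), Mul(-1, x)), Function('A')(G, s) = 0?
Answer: Rational(-13577655, 2) ≈ -6.7888e+6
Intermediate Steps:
Function('o')(z, Q) = Add(-8, Mul(Rational(1, 2), Q))
Function('h')(x) = Add(Rational(119, 2), Mul(7, x)) (Function('h')(x) = Add(21, Mul(-7, Add(Add(-8, Mul(Rational(1, 2), 5)), Mul(-1, x)))) = Add(21, Mul(-7, Add(Add(-8, Rational(5, 2)), Mul(-1, x)))) = Add(21, Mul(-7, Add(Rational(-11, 2), Mul(-1, x)))) = Add(21, Add(Rational(77, 2), Mul(7, x))) = Add(Rational(119, 2), Mul(7, x)))
Function('w')(t, v) = Mul(t, Add(Mul(5, t), Mul(5, t, v))) (Function('w')(t, v) = Mul(Mul(5, Add(Mul(v, t), t)), t) = Mul(Mul(5, Add(Mul(t, v), t)), t) = Mul(Mul(5, Add(t, Mul(t, v))), t) = Mul(Add(Mul(5, t), Mul(5, t, v)), t) = Mul(t, Add(Mul(5, t), Mul(5, t, v))))
Mul(Mul(-29, 39), Function('w')(Function('h')(-5), 1)) = Mul(Mul(-29, 39), Mul(5, Pow(Add(Rational(119, 2), Mul(7, -5)), 2), Add(1, 1))) = Mul(-1131, Mul(5, Pow(Add(Rational(119, 2), -35), 2), 2)) = Mul(-1131, Mul(5, Pow(Rational(49, 2), 2), 2)) = Mul(-1131, Mul(5, Rational(2401, 4), 2)) = Mul(-1131, Rational(12005, 2)) = Rational(-13577655, 2)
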